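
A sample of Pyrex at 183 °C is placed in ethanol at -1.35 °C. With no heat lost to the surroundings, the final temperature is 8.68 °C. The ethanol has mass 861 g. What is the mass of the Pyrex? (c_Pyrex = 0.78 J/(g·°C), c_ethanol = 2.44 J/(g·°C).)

Setting the total heat transfer to zero:
m×0.78×(8.68 − 183) + 861×2.44×(8.68 − (-1.35)) = 0
-135.97 m = -21071
m = -21071/-135.97 ≈ 155 g

m ≈ 155 g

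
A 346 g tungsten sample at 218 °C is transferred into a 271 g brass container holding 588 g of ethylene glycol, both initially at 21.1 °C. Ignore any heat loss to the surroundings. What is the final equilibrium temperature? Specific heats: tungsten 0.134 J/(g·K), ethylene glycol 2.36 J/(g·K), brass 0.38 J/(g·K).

Net heat exchanged in the isolated system is zero:
346×0.134×(T − 218) + 588×2.36×(T − 21.1) + 271×0.38×(T − 21.1) = 0
(46.36 + 1387.7 + 102.98) T = 46.36×218 + 1387.7×21.1 + 102.98×21.1
T = 41560/1537 ≈ 27.04 °C

T_f ≈ 27.0 °C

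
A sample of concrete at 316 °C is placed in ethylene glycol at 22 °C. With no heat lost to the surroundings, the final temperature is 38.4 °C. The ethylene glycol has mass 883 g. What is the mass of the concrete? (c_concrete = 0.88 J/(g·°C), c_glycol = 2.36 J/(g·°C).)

Energy conservation, ΣQ = 0:
m×0.88×(38.4 − 316) + 883×2.36×(38.4 − 22) = 0
-244.29 m = -34176
m = -34176/-244.29 ≈ 139.9 g

m ≈ 140 g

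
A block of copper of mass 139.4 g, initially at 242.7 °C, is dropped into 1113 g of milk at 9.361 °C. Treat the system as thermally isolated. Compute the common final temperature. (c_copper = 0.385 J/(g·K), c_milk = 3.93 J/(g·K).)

T_f ≈ 12.2 °C

Let T be the final temperature. ΣQ_i = 0:
139.4·0.385·(T − 242.7) + 1113·3.93·(T − 9.361) = 0
53.67(T − 242.7) + 4374.1(T − 9.361) = 0
(53.67 + 4374.1) T = 53.67·242.7 + 4374.1·9.361
T = 53971/4427.8 ≈ 12.19 °C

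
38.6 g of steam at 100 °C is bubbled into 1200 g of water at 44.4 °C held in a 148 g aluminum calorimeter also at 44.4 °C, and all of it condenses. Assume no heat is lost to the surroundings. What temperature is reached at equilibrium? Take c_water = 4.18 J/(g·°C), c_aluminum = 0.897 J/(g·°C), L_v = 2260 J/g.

T_f ≈ 62.5 °C

Heat gained plus heat lost sum to zero:
condense steam: −38.6·2260 = −87236; condensed water 100 °C→T: 161.35(T − 100); water warms: 1200·4.18·(T − 44.4) = 5016(T − 44.4); aluminum cup: 148·0.897·(T − 44.4) = 132.76(T − 44.4)
5310.1 T = 87236 + 16135 + 228605 = 331976
T ≈ 62.52 °C — below 100 °C, confirming all the steam condensed.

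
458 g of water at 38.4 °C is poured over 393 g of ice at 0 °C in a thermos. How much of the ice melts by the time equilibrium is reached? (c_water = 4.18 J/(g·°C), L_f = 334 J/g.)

m_melted ≈ 220 g

Cooling the water to 0 °C releases 458×4.18×38.4 = 73514 J.
Melting all 393 g of ice would need 393×334 = 131262 J.
Since 73514 < 131262 J, not all the ice melts; equilibrium is at 0 °C.
Mass melted = 73514/334 ≈ 220.1 g.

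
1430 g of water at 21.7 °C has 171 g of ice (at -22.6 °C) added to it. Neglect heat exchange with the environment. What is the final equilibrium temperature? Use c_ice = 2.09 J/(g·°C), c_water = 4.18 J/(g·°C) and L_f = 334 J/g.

Energy conservation, ΣQ = 0:
warm ice to 0 °C: 171·2.09·(0 − (-22.6)) = 8077
  fusion: m_ice L_f = 171·334 = 57114
  warm the meltwater: 714.78 T
  water: 5977.4(T − 21.7)
6692.2 T = 129710 − 65191 = 64519
T ≈ 9.64 °C (positive, so assuming full melt was valid).

T_f ≈ 9.6 °C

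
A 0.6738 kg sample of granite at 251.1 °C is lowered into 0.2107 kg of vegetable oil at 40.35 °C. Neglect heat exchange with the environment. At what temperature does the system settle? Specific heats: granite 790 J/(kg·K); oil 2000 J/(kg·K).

T_f ≈ 158.0 °C

Energy conservation, ΣQ = 0:
0.6738×790×(T − 251.1) + 0.2107×2000×(T − 40.35) = 0
532.3(T − 251.1) + 421.4(T − 40.35) = 0
(532.3 + 421.4) T = 532.3×251.1 + 421.4×40.35
T = 150665/953.7 ≈ 157.98 °C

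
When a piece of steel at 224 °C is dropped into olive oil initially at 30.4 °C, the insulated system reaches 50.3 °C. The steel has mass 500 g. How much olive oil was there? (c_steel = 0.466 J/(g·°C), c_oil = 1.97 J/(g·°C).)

m ≈ 1030 g

Taking heat into each body as positive, Σ m c ΔT = 0:
500·0.466·(50.3 − 224) + m·1.97·(50.3 − 30.4) = 0
39.2 m = 40472
m = 40472/39.2 ≈ 1032 g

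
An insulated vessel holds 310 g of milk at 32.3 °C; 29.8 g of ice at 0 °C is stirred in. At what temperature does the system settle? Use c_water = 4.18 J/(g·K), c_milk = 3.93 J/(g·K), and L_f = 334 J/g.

Setting the total heat transfer to zero:
melt ice: 29.8×334 = 9953.2
  meltwater 0→T: 29.8×4.18×T = 124.56 T
  milk: 1218.3(T − 32.3)
1342.9 T = 39351 − 9953.2 = 29398
T ≈ 21.89 °C (positive, so assuming full melt was valid).

T_f ≈ 21.9 °C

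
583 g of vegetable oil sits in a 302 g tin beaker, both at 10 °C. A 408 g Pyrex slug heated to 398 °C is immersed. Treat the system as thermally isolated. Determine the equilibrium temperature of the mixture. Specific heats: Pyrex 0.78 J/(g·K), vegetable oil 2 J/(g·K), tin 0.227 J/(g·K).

T_f ≈ 89.5 °C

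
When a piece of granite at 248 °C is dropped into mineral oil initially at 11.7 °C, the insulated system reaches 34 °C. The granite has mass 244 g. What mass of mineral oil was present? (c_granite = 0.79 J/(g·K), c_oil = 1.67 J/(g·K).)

m ≈ 1110 g

Setting the total heat transfer to zero:
244×0.79×(34 − 248) + m×1.67×(34 − 11.7) = 0
37.24 m = 41251
m = 41251/37.24 ≈ 1108 g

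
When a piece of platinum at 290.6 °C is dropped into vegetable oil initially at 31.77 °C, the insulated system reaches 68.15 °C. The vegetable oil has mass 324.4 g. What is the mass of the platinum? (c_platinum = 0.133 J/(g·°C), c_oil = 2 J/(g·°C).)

m ≈ 798 g

Net heat exchanged in the isolated system is zero:
m×0.133×(68.15 − 290.6) + 324.4×2×(68.15 − 31.77) = 0
-29.59 m = -23603
m = -23603/-29.59 ≈ 797.8 g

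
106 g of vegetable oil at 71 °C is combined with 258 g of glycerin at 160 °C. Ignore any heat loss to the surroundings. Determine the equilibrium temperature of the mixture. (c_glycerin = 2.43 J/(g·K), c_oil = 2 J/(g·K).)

Taking heat into each body as positive, Σ m c ΔT = 0:
258×2.43×(T − 160) + 106×2×(T − 71) = 0
838.94 T = 115362
T = 115362 / 838.94 = 138 °C

T_f ≈ 137.5 °C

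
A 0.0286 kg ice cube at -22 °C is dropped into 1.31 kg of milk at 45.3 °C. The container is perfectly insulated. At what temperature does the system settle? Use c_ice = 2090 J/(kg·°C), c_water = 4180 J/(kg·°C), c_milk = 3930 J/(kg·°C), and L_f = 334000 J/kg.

T_f ≈ 42.2 °C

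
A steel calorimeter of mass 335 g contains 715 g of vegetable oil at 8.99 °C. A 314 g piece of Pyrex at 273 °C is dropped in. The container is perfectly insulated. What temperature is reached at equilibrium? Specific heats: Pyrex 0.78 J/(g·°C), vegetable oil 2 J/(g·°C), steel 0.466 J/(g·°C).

T_f ≈ 44.3 °C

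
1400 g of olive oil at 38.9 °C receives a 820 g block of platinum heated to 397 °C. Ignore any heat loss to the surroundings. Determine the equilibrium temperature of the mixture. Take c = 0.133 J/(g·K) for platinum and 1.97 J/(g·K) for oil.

T_f ≈ 52.5 °C

Conservation of energy gives ΣQ = 0:
820·0.133·(T − 397) + 1400·1.97·(T − 38.9) = 0
109.06(T − 397) + 2758(T − 38.9) = 0
2867.1 T = 150583
T ≈ 52.52 °C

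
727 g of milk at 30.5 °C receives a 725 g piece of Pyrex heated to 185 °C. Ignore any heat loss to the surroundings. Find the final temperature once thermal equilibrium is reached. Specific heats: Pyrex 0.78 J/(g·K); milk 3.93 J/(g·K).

T_f ≈ 56.0 °C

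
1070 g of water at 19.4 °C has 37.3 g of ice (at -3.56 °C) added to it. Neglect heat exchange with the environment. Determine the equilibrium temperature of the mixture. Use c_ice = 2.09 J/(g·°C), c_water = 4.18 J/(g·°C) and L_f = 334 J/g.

Sum of m c ΔT and latent-heat terms is zero:
ice -3.56→0 °C: 37.3·2.09·3.56 = 277.53
  latent heat to melt: 37.3·334 = 12458
  warm the meltwater: 155.91 T
  water cools: 1070·4.18·(T − 19.4) = 4472.6(T − 19.4)
4628.5 T = 86768 − 12736 = 74033
T ≈ 15.99 °C. Since T > 0 °C, the all-ice-melts assumption holds.

T_f ≈ 16.0 °C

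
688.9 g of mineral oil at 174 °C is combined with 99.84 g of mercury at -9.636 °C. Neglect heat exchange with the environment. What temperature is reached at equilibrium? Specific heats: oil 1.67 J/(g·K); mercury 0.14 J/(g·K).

Set heat shed by the hot body equal to heat absorbed by the cold body:
688.9×1.67×(174 − T) = 99.84×0.14×(T − (-9.636))
1150.5(174 − T) = 13.98(T − (-9.636))
1164.4 T = 200046  ⇒  T ≈ 171.80 °C

T_f ≈ 171.8 °C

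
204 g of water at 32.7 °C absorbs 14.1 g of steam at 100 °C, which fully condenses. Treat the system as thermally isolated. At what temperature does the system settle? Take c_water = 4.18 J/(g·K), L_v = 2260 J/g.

T_f ≈ 72.0 °C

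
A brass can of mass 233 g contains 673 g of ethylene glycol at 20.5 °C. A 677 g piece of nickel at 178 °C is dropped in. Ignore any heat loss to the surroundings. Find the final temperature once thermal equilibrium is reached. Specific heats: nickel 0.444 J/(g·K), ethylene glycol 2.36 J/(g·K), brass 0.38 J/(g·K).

Heat gained plus heat lost sum to zero:
677·0.444·(T − 178) + 673·2.36·(T − 20.5) + 233·0.38·(T − 20.5) = 0
300.59(T − 178) + 1588.3(T − 20.5) + 88.54(T − 20.5) = 0
(300.59 + 1588.3 + 88.54) T = 300.59·178 + 1588.3·20.5 + 88.54·20.5
T ≈ 44.44 °C

T_f ≈ 44.4 °C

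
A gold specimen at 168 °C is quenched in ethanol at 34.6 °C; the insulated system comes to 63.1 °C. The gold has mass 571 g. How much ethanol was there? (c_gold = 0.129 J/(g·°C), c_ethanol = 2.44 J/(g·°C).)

Heat lost by the gold = heat gained by the ethanol:
571×0.129×(168 − 63.1) = m×2.44×(63.1 − 34.6)
69.54 m = 7726.8  ⇒  m ≈ 111.1 g

m ≈ 111 g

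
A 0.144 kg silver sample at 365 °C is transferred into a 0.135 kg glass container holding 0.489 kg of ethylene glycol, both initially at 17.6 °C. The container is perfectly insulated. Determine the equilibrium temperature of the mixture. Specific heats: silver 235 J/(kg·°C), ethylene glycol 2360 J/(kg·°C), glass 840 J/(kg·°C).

Energy conservation, ΣQ = 0:
0.144·235·(T − 365) + 0.489·2360·(T − 17.6) + 0.135·840·(T − 17.6) = 0
33.84(T − 365) + 1154(T − 17.6) + 113.4(T − 17.6) = 0
(33.84 + 1154 + 113.4) T = 33.84·365 + 1154·17.6 + 113.4·17.6
T ≈ 26.63 °C

T_f ≈ 26.6 °C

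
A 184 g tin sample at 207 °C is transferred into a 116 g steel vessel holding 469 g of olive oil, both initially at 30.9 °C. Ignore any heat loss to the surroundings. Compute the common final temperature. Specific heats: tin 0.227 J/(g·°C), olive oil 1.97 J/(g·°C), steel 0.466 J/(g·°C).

Energy conservation, ΣQ = 0:
184*0.227*(T − 207) + 469*1.97*(T − 30.9) + 116*0.466*(T − 30.9) = 0
41.77(T − 207) + 923.93(T − 30.9) + 54.06(T − 30.9) = 0
1019.8 T = 38866
T = 38866/1019.8 ≈ 38.11 °C

T_f ≈ 38.1 °C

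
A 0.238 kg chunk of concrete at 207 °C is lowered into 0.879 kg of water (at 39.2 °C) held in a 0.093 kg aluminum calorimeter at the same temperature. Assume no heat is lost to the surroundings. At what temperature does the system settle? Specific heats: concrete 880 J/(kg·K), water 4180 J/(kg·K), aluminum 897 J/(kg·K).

T_f ≈ 48.1 °C

Net heat exchanged in the isolated system is zero:
0.238×880×(T − 207) + 0.879×4180×(T − 39.2) + 0.093×897×(T − 39.2) = 0
209.44(T − 207) + 3674.2(T − 39.2) + 83.42(T − 39.2) = 0
3967.1 T = 190654
T ≈ 48.06 °C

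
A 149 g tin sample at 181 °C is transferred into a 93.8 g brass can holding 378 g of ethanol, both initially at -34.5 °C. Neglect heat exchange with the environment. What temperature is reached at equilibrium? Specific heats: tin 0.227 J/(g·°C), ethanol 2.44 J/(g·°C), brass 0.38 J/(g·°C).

T_f ≈ -27.2 °C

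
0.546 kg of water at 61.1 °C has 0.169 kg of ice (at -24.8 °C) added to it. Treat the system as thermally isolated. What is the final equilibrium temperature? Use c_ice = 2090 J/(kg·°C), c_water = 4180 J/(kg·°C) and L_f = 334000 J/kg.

Conservation of energy gives ΣQ = 0:
warm ice to 0 °C: 0.169×2090×(0 − (-24.8)) = 8759.6
  melt ice: 0.169×334000 = 56446
  warm the meltwater: 706.42 T
  water cools: 0.546×4180×(T − 61.1) = 2282.3(T − 61.1)
2988.7 T = 139447 − 65206 = 74242
T ≈ 24.84 °C — above 0 °C, consistent with complete melting.

T_f ≈ 24.8 °C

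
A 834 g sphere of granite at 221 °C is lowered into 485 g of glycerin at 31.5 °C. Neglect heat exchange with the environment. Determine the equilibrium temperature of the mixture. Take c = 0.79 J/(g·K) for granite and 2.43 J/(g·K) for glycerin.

T_f ≈ 99.5 °C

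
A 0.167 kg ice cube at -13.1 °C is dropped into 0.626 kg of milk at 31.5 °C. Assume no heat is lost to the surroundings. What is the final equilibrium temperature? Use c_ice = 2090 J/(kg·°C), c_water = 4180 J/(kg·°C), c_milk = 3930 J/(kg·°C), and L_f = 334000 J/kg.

Sum of m c ΔT and latent-heat terms is zero:
ice -13.1→0 °C: 0.167×2090×13.1 = 4572.3
  fusion: m_ice L_f = 0.167×334000 = 55778
  warm the meltwater: 698.06 T
  milk cools: 0.626×3930×(T − 31.5) = 2460.2(T − 31.5)
3158.2 T = 77496 − 60350 = 17145
T ≈ 5.43 °C (positive, so assuming full melt was valid).

T_f ≈ 5.4 °C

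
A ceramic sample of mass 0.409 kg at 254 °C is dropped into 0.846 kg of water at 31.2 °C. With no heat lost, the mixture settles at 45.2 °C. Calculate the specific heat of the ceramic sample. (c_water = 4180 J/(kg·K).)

Net heat exchanged in the isolated system is zero:
0.409×c×(45.2 − 254) + 0.846×4180×(45.2 − 31.2) = 0
-85.4 c = -49508
c = -49508/-85.4 ≈ 579.7 J/(kg·K)

c ≈ 580 J/(kg·K)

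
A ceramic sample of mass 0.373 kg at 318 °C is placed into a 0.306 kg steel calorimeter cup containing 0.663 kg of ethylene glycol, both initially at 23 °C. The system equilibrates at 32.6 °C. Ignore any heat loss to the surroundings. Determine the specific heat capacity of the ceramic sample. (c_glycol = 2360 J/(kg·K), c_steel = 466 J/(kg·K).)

Setting the total heat transfer to zero:
0.373·c·(32.6 − 318) + 0.663·2360·(32.6 − 23) + 0.306·466·(32.6 − 23) = 0
-106.45 c = -16390
c = -16390/-106.45 ≈ 154 J/(kg·K)

c ≈ 154 J/(kg·K)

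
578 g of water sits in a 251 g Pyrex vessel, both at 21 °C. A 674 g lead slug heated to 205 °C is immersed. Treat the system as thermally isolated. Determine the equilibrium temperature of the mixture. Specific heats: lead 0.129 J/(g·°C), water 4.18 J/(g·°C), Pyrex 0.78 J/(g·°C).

With ΣQ=0 the equilibrium temperature is the m·c-weighted mean:
T_f = (86.95*205 + 2416*21 + 195.78*21) / (86.95 + 2416 + 195.78)
    = 72672 / 2698.8 ≈ 26.93 °C

T_f ≈ 26.9 °C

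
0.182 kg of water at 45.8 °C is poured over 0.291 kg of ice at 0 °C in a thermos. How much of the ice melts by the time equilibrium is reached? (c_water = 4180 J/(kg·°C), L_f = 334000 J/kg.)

m_melted ≈ 0.104 kg

Water can give up m c ΔT = 0.182·4180·45.8 = 34843 J before reaching 0 °C.
Melting all 0.291 kg of ice would need 0.291·334000 = 97194 J.
That's not enough to melt it all — equilibrium is at 0 °C with ice remaining.
Mass melted = 34843/334000 ≈ 0.1043 kg.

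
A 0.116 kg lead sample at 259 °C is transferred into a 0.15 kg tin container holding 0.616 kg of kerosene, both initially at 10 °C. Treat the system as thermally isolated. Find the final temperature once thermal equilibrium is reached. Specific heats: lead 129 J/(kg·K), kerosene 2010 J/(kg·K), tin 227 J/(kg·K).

T_f is the heat-capacity-weighted average of the initial temperatures:
T_f = (14.96×259 + 1238.2×10 + 34.05×10) / (14.96 + 1238.2 + 34.05)
    = 16598 / 1287.2 ≈ 12.89 °C

T_f ≈ 12.9 °C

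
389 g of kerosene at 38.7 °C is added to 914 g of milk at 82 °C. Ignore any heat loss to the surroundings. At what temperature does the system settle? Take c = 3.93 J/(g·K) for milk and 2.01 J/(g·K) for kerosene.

T_f = Σ m_i c_i T_i / Σ m_i c_i:
T_f = (3592*82 + 781.89*38.7) / (3592 + 781.89)
    = 324805 / 4373.9 ≈ 74.26 °C

T_f ≈ 74.3 °C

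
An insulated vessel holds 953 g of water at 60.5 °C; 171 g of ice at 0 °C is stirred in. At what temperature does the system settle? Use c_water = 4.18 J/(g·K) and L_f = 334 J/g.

T_f ≈ 39.1 °C

Sum of m c ΔT and latent-heat terms is zero:
latent heat to melt: 171·334 = 57114; warm the meltwater: 714.78 T; water: 3983.5(T − 60.5)
4698.3 T = 241004 − 57114 = 183890
T ≈ 39.14 °C. Since T > 0 °C, the all-ice-melts assumption holds.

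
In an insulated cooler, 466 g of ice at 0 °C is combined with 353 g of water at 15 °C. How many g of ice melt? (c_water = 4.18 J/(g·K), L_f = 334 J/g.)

m_melted ≈ 66.3 g

Heat available from the water dropping to 0 °C: 353×4.18×15 = 22133 J.
Melting all 466 g of ice would need 466×334 = 155644 J.
That's not enough to melt it all — equilibrium is at 0 °C with ice remaining.
Mass melted = 22133/334 ≈ 66.27 g.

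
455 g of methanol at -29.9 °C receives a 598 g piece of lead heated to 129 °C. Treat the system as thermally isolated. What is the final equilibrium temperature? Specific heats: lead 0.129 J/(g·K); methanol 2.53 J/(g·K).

T_f ≈ -19.9 °C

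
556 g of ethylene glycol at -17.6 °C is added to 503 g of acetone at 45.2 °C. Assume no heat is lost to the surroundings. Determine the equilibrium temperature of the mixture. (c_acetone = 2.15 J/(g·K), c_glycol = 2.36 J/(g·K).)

Heat lost by the acetone equals heat gained by the glycol:
503×2.15×(45.2 − T) = 556×2.36×(T − (-17.6))
1081.5(45.2 − T) = 1312.2(T − (-17.6))
2393.6 T = 25788  ⇒  T ≈ 10.77 °C

T_f ≈ 10.8 °C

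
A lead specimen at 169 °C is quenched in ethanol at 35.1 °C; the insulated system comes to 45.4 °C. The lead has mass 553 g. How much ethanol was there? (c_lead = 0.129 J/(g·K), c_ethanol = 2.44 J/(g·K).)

m ≈ 351 g

|Q_lead| = |Q_ethanol|:
553·0.129·(169 − 45.4) = m·2.44·(45.4 − 35.1)
25.13 m = 8817.3  ⇒  m ≈ 350.8 g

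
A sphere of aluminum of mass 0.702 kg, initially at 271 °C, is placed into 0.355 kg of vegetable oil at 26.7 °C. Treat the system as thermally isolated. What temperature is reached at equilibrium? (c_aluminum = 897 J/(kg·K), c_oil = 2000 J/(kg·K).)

T_f ≈ 141.5 °C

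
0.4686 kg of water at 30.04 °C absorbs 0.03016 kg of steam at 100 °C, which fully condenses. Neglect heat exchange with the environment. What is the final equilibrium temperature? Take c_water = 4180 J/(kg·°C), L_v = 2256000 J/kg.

Let T be the final temperature. ΣQ_i = 0:
latent heat released on condensation: 0.03016×2256000 = 68041
  condensed water 100 °C→T: 126.07(T − 100)
  original water: 1958.7(T − 30.04)
2084.8 T = 68041 + 12607 + 58841 = 139489
T ≈ 66.91 °C, under the boiling point, so the assumption holds.

T_f ≈ 66.9 °C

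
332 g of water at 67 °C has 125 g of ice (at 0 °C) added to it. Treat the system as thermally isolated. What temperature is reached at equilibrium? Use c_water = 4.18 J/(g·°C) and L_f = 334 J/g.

T_f ≈ 26.8 °C

Conservation of energy gives ΣQ = 0:
latent heat to melt: 125·334 = 41750
  meltwater 0→T: 125·4.18·T = 522.5 T
  water: 1387.8(T − 67)
1910.3 T = 92980 − 41750 = 51230
T ≈ 26.82 °C — above 0 °C, consistent with complete melting.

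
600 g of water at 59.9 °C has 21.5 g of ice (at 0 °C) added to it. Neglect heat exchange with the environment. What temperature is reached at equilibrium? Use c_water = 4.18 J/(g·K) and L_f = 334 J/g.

T_f ≈ 55.1 °C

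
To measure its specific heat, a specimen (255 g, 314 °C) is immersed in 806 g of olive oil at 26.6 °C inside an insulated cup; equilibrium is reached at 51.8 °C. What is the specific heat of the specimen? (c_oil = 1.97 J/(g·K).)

c ≈ 0.598 J/(g·K)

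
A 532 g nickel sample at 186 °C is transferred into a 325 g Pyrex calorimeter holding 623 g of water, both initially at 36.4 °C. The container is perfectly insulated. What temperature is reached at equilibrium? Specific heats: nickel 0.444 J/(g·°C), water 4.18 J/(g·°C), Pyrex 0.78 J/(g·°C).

Net heat exchanged in the isolated system is zero:
532×0.444×(T − 186) + 623×4.18×(T − 36.4) + 325×0.78×(T − 36.4) = 0
236.21(T − 186) + 2604.1(T − 36.4) + 253.5(T − 36.4) = 0
3093.8 T = 147953
T ≈ 47.82 °C

T_f ≈ 47.8 °C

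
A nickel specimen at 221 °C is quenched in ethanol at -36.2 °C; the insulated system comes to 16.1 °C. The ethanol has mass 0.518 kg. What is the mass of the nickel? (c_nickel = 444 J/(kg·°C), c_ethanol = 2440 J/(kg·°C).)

m ≈ 0.727 kg

Heat gained plus heat lost sum to zero:
m·444·(16.1 − 221) + 0.518·2440·(16.1 − (-36.2)) = 0
-90976 m = -66103
m = -66103/-90976 ≈ 0.7266 kg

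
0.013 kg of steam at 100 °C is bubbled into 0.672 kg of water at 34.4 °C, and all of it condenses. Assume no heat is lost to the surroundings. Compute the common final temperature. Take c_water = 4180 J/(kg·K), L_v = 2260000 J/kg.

T_f ≈ 45.9 °C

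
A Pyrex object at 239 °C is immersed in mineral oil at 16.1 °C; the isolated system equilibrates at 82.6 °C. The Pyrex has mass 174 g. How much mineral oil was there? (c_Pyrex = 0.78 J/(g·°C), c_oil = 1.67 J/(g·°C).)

Conservation of energy gives ΣQ = 0:
174·0.78·(82.6 − 239) + m·1.67·(82.6 − 16.1) = 0
111.05 m = 21227
m = 21227/111.05 ≈ 191.1 g

m ≈ 191 g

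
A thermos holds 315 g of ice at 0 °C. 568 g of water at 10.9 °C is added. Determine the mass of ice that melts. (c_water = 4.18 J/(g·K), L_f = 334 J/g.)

m_melted ≈ 77.5 g

Heat available from the water dropping to 0 °C: 568·4.18·10.9 = 25879 J.
Melting all 315 g of ice would need 315·334 = 105210 J.
Since 25879 < 105210 J, not all the ice melts; equilibrium is at 0 °C.
Mass melted = 25879/334 ≈ 77.48 g.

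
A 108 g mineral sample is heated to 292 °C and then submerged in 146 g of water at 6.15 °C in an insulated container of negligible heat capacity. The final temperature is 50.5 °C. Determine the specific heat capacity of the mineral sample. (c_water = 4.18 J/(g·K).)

c ≈ 1.04 J/(g·K)

Net heat exchanged in the isolated system is zero:
108·c·(50.5 − 292) + 146·4.18·(50.5 − 6.15) = 0
-26082 c = -27066
c = -27066/-26082 ≈ 1.038 J/(g·K)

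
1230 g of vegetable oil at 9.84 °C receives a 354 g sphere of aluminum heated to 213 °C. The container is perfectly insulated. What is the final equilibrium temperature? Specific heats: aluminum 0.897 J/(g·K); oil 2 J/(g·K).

T_f is the heat-capacity-weighted average of the initial temperatures:
T_f = (317.54·213 + 2460·9.84) / (317.54 + 2460)
    = 91842 / 2777.5 ≈ 33.07 °C

T_f ≈ 33.1 °C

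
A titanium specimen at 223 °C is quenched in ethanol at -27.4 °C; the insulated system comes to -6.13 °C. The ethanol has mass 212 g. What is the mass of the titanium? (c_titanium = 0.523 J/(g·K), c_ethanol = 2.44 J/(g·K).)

Taking heat into each body as positive, Σ m c ΔT = 0:
m·0.523·(-6.13 − 223) + 212·2.44·(-6.13 − (-27.4)) = 0
-119.83 m = -11003
m = -11003/-119.83 ≈ 91.81 g

m ≈ 91.8 g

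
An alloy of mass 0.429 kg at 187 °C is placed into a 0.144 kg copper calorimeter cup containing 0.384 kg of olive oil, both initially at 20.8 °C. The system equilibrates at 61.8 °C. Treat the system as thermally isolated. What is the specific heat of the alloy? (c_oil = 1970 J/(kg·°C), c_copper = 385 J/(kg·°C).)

c ≈ 620 J/(kg·°C)

Taking heat into each body as positive, Σ m c ΔT = 0:
0.429·c·(61.8 − 187) + 0.384·1970·(61.8 − 20.8) + 0.144·385·(61.8 − 20.8) = 0
-53.71 c = -33289
c = -33289/-53.71 ≈ 619.8 J/(kg·°C)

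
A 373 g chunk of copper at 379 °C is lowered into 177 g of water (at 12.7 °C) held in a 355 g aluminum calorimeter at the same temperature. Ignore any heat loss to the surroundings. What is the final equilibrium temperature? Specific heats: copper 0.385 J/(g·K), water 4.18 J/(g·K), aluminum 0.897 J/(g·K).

T_f ≈ 56.5 °C

Let T be the final temperature. ΣQ_i = 0:
373×0.385×(T − 379) + 177×4.18×(T − 12.7) + 355×0.897×(T − 12.7) = 0
143.6(T − 379) + 739.86(T − 12.7) + 318.44(T − 12.7) = 0
1201.9 T = 67867
T = 67867 / 1201.9 = 56.5 °C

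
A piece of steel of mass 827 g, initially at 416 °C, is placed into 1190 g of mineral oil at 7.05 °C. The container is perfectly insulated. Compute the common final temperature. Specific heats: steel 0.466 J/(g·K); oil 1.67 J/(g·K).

T_f ≈ 73.5 °C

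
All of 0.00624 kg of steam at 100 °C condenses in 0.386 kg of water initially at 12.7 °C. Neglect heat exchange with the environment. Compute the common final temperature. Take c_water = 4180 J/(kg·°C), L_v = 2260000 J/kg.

T_f ≈ 22.7 °C

Sum of m c ΔT and latent-heat terms is zero:
latent heat released on condensation: 0.00624×2260000 = 14102
  condensate cools 100→T: 0.00624×4180×(T − 100) = 26.08(T − 100)
  original water: 1613.5(T − 12.7)
1639.6 T = 14102 + 2608.3 + 20491 = 37202
T ≈ 22.69 °C, under the boiling point, so the assumption holds.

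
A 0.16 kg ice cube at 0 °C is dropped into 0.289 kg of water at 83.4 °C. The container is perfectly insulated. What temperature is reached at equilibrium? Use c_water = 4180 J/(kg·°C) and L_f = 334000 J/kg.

T_f ≈ 25.2 °C

Conservation of energy gives ΣQ = 0:
fusion: m_ice L_f = 0.16×334000 = 53440; warm the meltwater: 668.8 T; water cools: 0.289×4180×(T − 83.4) = 1208(T − 83.4)
1876.8 T = 100749 − 53440 = 47309
T ≈ 25.21 °C. Since T > 0 °C, the all-ice-melts assumption holds.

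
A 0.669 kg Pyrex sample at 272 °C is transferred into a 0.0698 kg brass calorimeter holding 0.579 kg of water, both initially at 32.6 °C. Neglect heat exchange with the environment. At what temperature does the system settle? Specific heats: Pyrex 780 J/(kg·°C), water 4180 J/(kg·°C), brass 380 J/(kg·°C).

T_f ≈ 74.7 °C

T_f = Σ m_i c_i T_i / Σ m_i c_i:
T_f = (521.82·272 + 2420.2·32.6 + 26.52·32.6) / (521.82 + 2420.2 + 26.52)
    = 221699 / 2968.6 ≈ 74.68 °C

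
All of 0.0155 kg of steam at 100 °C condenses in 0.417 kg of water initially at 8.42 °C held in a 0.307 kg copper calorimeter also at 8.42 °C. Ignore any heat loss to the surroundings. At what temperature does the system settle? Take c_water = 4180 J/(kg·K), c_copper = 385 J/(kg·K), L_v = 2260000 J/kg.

T_f ≈ 29.7 °C

Heat gained plus heat lost sum to zero:
steam→water at 100 °C releases m L_v = 0.0155×2260000 = 35030; condensate cools 100→T: 0.0155×4180×(T − 100) = 64.79(T − 100); original water: 1743.1(T − 8.42); copper cup: 0.307×385×(T − 8.42) = 118.19(T − 8.42)
1926 T = 35030 + 6479 + 15672 = 57181
T ≈ 29.69 °C, under the boiling point, so the assumption holds.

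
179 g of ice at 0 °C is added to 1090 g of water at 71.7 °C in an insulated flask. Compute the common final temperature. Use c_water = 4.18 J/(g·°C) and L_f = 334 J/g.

Let T be the final temperature. ΣQ_i = 0:
melt ice: 179·334 = 59786
  warm the meltwater: 748.22 T
  water cools: 1090·4.18·(T − 71.7) = 4556.2(T − 71.7)
5304.4 T = 326680 − 59786 = 266894
T ≈ 50.32 °C — above 0 °C, consistent with complete melting.

T_f ≈ 50.3 °C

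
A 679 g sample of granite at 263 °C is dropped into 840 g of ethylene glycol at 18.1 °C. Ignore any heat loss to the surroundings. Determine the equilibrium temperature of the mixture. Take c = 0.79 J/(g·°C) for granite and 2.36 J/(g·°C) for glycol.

T_f ≈ 70.3 °C

Setting the total heat transfer to zero:
679×0.79×(T − 263) + 840×2.36×(T − 18.1) = 0
536.41(T − 263) + 1982.4(T − 18.1) = 0
2518.8 T = 176957
T = 176957/2518.8 ≈ 70.25 °C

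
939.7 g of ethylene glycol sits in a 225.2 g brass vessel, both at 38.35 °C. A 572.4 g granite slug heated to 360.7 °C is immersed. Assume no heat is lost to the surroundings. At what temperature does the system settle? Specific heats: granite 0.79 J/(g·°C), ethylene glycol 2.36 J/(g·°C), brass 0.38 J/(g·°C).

T_f ≈ 91.3 °C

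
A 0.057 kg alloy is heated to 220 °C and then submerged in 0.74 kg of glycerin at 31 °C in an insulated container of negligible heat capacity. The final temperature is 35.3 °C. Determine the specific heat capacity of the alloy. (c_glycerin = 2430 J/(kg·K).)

c ≈ 734 J/(kg·K)

Conservation of energy gives ΣQ = 0:
0.057×c×(35.3 − 220) + 0.74×2430×(35.3 − 31) = 0
-10.53 c = -7732.3
c = -7732.3/-10.53 ≈ 734.5 J/(kg·K)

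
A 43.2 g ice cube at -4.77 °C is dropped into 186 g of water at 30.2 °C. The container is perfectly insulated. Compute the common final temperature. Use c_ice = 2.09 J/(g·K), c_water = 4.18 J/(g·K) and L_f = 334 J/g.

T_f ≈ 9.0 °C

Energy conservation, ΣQ = 0:
warm ice to 0 °C: 43.2·2.09·(0 − (-4.77)) = 430.67; latent heat to melt: 43.2·334 = 14429; meltwater 0→T: 43.2·4.18·T = 180.58 T; water cools: 186·4.18·(T − 30.2) = 777.48(T − 30.2)
958.06 T = 23480 − 14859 = 8620.4
T ≈ 9.00 °C — above 0 °C, consistent with complete melting.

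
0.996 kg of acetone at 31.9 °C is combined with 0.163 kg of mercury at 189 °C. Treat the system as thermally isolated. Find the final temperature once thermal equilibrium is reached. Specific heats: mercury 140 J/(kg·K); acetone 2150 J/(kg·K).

T_f ≈ 33.6 °C

|Q_mercury| = |Q_acetone|:
0.163×140×(189 − T) = 0.996×2150×(T − 31.9)
22.82(189 − T) = 2141.4(T − 31.9)
2164.2 T = 72624  ⇒  T ≈ 33.56 °C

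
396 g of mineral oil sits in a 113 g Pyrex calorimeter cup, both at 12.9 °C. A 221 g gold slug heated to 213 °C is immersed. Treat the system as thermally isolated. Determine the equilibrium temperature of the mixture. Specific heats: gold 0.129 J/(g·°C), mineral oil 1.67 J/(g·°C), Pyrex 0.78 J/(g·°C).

T_f ≈ 20.2 °C

Energy conservation, ΣQ = 0:
221×0.129×(T − 213) + 396×1.67×(T − 12.9) + 113×0.78×(T − 12.9) = 0
(28.51 + 661.32 + 88.14) T = 28.51×213 + 661.32×12.9 + 88.14×12.9
T = 15740/777.97 ≈ 20.23 °C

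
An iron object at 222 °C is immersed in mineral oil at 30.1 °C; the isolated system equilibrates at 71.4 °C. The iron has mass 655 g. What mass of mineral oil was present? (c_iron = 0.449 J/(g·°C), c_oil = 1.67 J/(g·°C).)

Let T be the final temperature. ΣQ_i = 0:
655×0.449×(71.4 − 222) + m×1.67×(71.4 − 30.1) = 0
68.97 m = 44291
m = 44291/68.97 ≈ 642.2 g

m ≈ 642 g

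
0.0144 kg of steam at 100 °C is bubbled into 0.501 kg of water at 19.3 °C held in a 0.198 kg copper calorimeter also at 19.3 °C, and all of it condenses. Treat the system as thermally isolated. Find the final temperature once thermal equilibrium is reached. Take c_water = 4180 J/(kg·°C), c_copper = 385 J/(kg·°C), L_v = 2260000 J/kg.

Heat gained plus heat lost sum to zero:
steam→water at 100 °C releases m L_v = 0.0144×2260000 = 32544
  condensed water 100 °C→T: 60.19(T − 100)
  water warms: 0.501×4180×(T − 19.3) = 2094.2(T − 19.3)
  cup: 76.23(T − 19.3)
2230.6 T = 32544 + 6019.2 + 41889 = 80452
T ≈ 36.07 °C, under the boiling point, so the assumption holds.

T_f ≈ 36.1 °C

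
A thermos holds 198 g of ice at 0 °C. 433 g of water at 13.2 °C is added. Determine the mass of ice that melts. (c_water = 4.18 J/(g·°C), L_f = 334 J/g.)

Water can give up m c ΔT = 433×4.18×13.2 = 23891 J before reaching 0 °C.
To melt every bit of ice: 198×334 = 66132 J.
23891 J < 66132 J, so only part of the ice melts and the system sits at 0 °C.
m_melt = 23891 / L_f = 71.53 g.

m_melted ≈ 71.5 g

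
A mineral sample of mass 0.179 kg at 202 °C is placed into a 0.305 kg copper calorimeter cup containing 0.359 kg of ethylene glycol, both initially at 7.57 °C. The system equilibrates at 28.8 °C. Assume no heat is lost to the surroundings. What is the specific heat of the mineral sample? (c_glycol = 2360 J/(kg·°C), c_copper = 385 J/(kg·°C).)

Energy conservation, ΣQ = 0:
0.179·c·(28.8 − 202) + 0.359·2360·(28.8 − 7.57) + 0.305·385·(28.8 − 7.57) = 0
-31 c = -20480
c = -20480/-31 ≈ 660.6 J/(kg·°C)

c ≈ 661 J/(kg·°C)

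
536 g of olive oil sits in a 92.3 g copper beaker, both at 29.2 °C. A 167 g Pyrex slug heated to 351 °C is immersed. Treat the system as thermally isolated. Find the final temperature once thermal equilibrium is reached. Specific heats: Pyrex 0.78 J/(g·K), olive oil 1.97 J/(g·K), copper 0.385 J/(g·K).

T_f ≈ 63.5 °C

Let T be the final temperature. ΣQ_i = 0:
167*0.78*(T − 351) + 536*1.97*(T − 29.2) + 92.3*0.385*(T − 29.2) = 0
1221.7 T = 77592
T = 77592/1221.7 ≈ 63.51 °C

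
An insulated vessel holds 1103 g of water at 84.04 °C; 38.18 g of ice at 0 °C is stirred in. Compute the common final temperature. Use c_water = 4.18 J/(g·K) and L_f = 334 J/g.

Conservation of energy gives ΣQ = 0:
fusion: m_ice L_f = 38.18×334 = 12752; warm the meltwater: 159.59 T; water: 4610.5(T − 84.04)
4770.1 T = 387470 − 12752 = 374718
T ≈ 78.55 °C (positive, so assuming full melt was valid).

T_f ≈ 78.6 °C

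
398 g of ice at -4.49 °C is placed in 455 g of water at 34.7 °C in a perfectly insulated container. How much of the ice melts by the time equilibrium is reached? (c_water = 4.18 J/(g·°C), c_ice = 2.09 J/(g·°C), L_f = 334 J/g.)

m_melted ≈ 186 g

Cooling the water to 0 °C releases 455·4.18·34.7 = 65996 J.
Of that, 398·2.09·4.49 = 3734.9 J goes to bring the ice to 0 °C, leaving 62261 J.
To melt every bit of ice: 398·334 = 132932 J.
That's not enough to melt it all — equilibrium is at 0 °C with ice remaining.
m_melt = 62261 / L_f = 186.4 g.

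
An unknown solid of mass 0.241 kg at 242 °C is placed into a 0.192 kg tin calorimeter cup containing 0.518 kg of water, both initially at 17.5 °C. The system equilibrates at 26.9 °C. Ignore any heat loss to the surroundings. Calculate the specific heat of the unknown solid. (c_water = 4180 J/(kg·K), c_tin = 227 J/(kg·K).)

Net heat exchanged in the isolated system is zero:
0.241·c·(26.9 − 242) + 0.518·4180·(26.9 − 17.5) + 0.192·227·(26.9 − 17.5) = 0
-51.84 c = -20763
c = -20763/-51.84 ≈ 400.5 J/(kg·K)

c ≈ 401 J/(kg·K)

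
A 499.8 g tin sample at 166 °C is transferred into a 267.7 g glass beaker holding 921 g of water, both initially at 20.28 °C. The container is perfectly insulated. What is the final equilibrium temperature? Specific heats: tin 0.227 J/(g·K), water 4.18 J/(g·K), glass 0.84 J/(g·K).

T_f ≈ 24.2 °C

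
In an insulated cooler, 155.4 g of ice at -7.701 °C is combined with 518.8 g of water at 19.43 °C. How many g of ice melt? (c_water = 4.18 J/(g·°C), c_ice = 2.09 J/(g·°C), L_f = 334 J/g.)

m_melted ≈ 119 g

Cooling the water to 0 °C releases 518.8·4.18·19.43 = 42136 J.
Of that, 155.4·2.09·7.701 = 2501.2 J goes to bring the ice to 0 °C, leaving 39634 J.
Melting all 155.4 g of ice would need 155.4·334 = 51904 J.
That's not enough to melt it all — equilibrium is at 0 °C with ice remaining.
m_melted·334 = 39634  ⇒  m_melted ≈ 118.7 g.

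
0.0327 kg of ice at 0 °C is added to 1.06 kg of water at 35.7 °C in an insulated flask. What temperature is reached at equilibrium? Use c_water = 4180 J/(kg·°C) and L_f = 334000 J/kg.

Net heat exchanged in the isolated system is zero:
melt ice: 0.0327×334000 = 10922; meltwater 0→T: 0.0327×4180×T = 136.69 T; water: 4430.8(T − 35.7)
4567.5 T = 158180 − 10922 = 147258
T ≈ 32.24 °C — above 0 °C, consistent with complete melting.

T_f ≈ 32.2 °C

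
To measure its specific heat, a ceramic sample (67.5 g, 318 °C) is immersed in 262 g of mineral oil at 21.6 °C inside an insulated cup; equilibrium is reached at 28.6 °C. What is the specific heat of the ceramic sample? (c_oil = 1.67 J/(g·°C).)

c ≈ 0.157 J/(g·°C)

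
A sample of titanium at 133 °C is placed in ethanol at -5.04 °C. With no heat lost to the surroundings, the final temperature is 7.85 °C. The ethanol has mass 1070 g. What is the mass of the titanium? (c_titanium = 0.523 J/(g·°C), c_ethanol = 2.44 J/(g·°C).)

m ≈ 514 g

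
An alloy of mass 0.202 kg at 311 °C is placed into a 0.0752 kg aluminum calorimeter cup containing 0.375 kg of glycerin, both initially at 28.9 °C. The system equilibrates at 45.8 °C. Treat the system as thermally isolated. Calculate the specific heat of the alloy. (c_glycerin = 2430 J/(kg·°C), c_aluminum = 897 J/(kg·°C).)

c ≈ 309 J/(kg·°C)

Setting the total heat transfer to zero:
0.202×c×(45.8 − 311) + 0.375×2430×(45.8 − 28.9) + 0.0752×897×(45.8 − 28.9) = 0
-53.57 c = -16540
c = -16540/-53.57 ≈ 308.8 J/(kg·°C)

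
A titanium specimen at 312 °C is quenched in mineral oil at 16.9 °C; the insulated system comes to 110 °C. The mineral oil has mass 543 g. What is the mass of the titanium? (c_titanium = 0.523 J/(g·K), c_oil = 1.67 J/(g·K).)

Heat gained plus heat lost sum to zero:
m·0.523·(110 − 312) + 543·1.67·(110 − 16.9) = 0
-105.65 m = -84424
m = -84424/-105.65 ≈ 799.1 g

m ≈ 799 g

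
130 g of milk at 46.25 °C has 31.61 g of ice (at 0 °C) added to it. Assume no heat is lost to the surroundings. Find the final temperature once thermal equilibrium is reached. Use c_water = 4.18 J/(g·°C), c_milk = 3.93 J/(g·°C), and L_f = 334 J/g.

Sum of m c ΔT and latent-heat terms is zero:
latent heat to melt: 31.61×334 = 10558; warm the meltwater: 132.13 T; milk: 510.9(T − 46.25)
643.03 T = 23629 − 10558 = 13071
T ≈ 20.33 °C. Since T > 0 °C, the all-ice-melts assumption holds.

T_f ≈ 20.3 °C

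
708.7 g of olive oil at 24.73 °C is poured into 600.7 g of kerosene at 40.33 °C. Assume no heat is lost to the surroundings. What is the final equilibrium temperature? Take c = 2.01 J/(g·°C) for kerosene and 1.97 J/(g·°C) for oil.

T_f is the heat-capacity-weighted average of the initial temperatures:
T_f = (1207.4·40.33 + 1396.1·24.73) / (1207.4 + 1396.1)
    = 83221 / 2603.5 ≈ 31.96 °C

T_f ≈ 32.0 °C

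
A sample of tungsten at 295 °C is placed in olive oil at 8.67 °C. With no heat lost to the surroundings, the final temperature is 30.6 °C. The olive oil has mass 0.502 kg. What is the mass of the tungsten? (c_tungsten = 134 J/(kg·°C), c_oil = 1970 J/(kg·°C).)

m ≈ 0.612 kg

Energy conservation, ΣQ = 0:
m×134×(30.6 − 295) + 0.502×1970×(30.6 − 8.67) = 0
-35430 m = -21687
m = -21687/-35430 ≈ 0.6121 kg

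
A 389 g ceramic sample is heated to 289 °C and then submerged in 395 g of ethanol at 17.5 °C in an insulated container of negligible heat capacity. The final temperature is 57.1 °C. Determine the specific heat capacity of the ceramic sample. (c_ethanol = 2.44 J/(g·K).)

c ≈ 0.423 J/(g·K)

Energy conservation, ΣQ = 0:
389·c·(57.1 − 289) + 395·2.44·(57.1 − 17.5) = 0
-90209 c = -38166
c = -38166/-90209 ≈ 0.4231 J/(g·K)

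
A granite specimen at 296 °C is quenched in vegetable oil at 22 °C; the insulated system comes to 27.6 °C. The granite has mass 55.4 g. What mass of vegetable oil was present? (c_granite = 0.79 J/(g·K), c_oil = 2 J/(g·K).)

Setting the total heat transfer to zero:
55.4×0.79×(27.6 − 296) + m×2×(27.6 − 22) = 0
11.2 m = 11747
m = 11747/11.2 ≈ 1049 g

m ≈ 1050 g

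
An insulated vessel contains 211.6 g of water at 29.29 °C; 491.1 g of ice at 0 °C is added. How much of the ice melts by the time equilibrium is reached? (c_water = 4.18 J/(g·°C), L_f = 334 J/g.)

m_melted ≈ 77.6 g

Water can give up m c ΔT = 211.6·4.18·29.29 = 25907 J before reaching 0 °C.
Fully melting the ice requires m_ice L_f = 491.1·334 = 164027 J.
Since 25907 < 164027 J, not all the ice melts; equilibrium is at 0 °C.
m_melt = 25907 / L_f = 77.56 g.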